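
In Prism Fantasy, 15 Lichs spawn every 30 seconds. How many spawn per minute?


Spawns per minute = count * (60 / interval)
= 15 * (60 / 30)
= 15 * 2.0
= 30.0

30.0 per minute


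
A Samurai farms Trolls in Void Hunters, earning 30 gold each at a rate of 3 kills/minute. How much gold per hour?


Gold per minute = 30 * 3 = 90
Gold per hour = 90 * 60 = 5400

5400 gold/hour


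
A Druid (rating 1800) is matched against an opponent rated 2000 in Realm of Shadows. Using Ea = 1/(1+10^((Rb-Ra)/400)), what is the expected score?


Elo expected score: Ea = 1/(1 + 10^((Rb-Ra)/400))
Rb - Ra = 2000 - 1800 = 200
(Rb-Ra)/400 = 200/400 = 0.5
10^0.5 = 3.162278
Ea = 1/(1 + 3.162278) = 1/4.162278 = 0.2403

0.2403


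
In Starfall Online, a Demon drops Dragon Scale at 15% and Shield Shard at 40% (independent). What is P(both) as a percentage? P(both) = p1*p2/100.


For independent events, P(both) = P(A) * P(B)
= 15% * 40%
= 600 / 100 %
= 6.0%

6.0%


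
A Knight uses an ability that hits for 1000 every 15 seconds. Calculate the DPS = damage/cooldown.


DPS = damage / cooldown
= 1000 / 15
= 66.67

66.67 DPS


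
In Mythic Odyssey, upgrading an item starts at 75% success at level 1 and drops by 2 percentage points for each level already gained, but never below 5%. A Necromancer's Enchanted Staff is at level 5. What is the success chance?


raw_rate = 75 - 2 * (5 - 1)
= 75 - 2 * 4
= 75 - 8
= 67
Apply floor: max(67, 5) = 67%

67%


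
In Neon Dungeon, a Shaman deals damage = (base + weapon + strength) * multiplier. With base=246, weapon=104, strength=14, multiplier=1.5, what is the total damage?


Sum base + weapon + str = 246 + 104 + 14 = 364
Multiply by 1.5:
364 * 1.5 = 546.0

546.0 damage


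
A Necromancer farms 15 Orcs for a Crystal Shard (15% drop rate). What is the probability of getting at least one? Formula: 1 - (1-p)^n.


P(at least one) = 1 - P(none) = 1 - (1-p)^n
p = 15/100 = 0.15
1 - p = 0.85
(1 - p)^15 = 0.85^15 = 0.087354
P(at least one) = 1 - 0.087354 = 0.9126

0.9126


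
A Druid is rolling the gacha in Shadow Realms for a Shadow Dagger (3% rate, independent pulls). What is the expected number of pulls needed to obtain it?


Expected pulls for a geometric distribution = 1/p = 100 / rate%
= 100 / 3
= 33.33

33.33 pulls


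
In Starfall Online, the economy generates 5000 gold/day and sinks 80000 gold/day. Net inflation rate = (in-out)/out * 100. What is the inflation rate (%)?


Net gold = 5000 - 80000 = -75000
Inflation rate = net / sunk * 100 = -75000 / 80000 * 100
= -0.9375 * 100
= -93.75%

-93.75%


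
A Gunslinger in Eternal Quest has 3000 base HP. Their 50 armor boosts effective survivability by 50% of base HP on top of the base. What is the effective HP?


EHP = 3000 * (1 + 50/100)
= 3000 * (1 + 0.5)
= 3000 * 1.5
= 4500.0

4500.0 EHP


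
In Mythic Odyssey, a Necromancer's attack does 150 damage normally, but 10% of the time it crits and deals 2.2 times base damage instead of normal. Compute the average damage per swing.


E[dmg] = base * (1 + crit_chance * (crit_mult - 1))
cc as decimal = 10/100 = 0.1
cm - 1 = 2.2 - 1 = 1.2
Bonus factor = 0.1 * 1.2 = 0.12
Total multiplier = 1 + 0.12 = 1.12
Expected damage = 150 * 1.12 = 168.00

168.00 damage


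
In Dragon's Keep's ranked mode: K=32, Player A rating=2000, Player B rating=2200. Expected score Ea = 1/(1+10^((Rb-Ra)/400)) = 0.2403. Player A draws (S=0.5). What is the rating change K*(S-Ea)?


Elo update: delta = K * (S - Ea), where S = 0.5 (draws)
S - Ea = 0.5 - 0.2403 = 0.2597
Rating change = 32 * 0.2597
= 8.31

8.31 rating points


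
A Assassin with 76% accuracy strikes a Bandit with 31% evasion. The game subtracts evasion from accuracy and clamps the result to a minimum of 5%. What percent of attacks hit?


accuracy - evasion = 76 - 31 = 45
Apply floor: max(45, 5) = 45
Hit chance = 45%

45%


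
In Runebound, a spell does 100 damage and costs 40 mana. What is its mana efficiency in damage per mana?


Efficiency = damage / mana
= 100 / 40
= 2.50

2.50 dmg/mana


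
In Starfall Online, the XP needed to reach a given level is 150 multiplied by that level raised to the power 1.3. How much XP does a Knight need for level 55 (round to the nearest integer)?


XP = 150 * level^1.3
Substitute level = 55:
XP = 150 * 55^1.3
= 150 * 183.0086
= 27451

27451 XP


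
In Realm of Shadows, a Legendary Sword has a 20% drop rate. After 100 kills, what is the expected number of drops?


Expected drops = kills * (drop_rate / 100)
= 100 * (20 / 100)
= 100 * 0.2
= 20.0

20.0 drops


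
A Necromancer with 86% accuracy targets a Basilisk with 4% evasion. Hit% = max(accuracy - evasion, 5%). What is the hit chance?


accuracy - evasion = 86 - 4 = 82
Apply floor: max(82, 5) = 82
Hit chance = 82%

82%


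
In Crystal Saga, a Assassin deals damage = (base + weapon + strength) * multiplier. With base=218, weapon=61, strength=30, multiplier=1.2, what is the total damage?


Sum base + weapon + str = 218 + 61 + 30 = 309
Multiply by 1.2:
309 * 1.2 = 370.8

370.8 damage


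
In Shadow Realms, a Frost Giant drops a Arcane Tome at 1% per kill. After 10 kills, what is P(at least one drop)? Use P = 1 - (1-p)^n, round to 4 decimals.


P(at least one) = 1 - P(none) = 1 - (1-p)^n
p = 1/100 = 0.01
1 - p = 0.99
(1 - p)^10 = 0.99^10 = 0.904382
P(at least one) = 1 - 0.904382 = 0.0956

0.0956


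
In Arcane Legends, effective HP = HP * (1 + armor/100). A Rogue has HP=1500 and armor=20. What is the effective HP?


EHP = 1500 * (1 + 20/100)
= 1500 * (1 + 0.2)
= 1500 * 1.2
= 1800.0

1800.0 EHP


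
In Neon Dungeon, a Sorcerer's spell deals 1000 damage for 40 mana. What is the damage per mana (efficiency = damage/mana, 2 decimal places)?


Efficiency = damage / mana
= 1000 / 40
= 25.00

25.00 dmg/mana


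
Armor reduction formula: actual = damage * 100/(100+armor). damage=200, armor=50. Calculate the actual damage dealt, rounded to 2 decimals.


actual = 200 * 100 / (100 + 50)
= 200 * 100 / 150
= 20000 / 150
= 133.33

133.33 damage


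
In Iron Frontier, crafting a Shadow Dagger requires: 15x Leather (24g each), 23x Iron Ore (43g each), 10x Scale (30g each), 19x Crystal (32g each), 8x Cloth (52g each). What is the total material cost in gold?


Cost breakdown:
  Leather: 15 * 24 = 360
  Iron Ore: 23 * 43 = 989
  Scale: 10 * 30 = 300
  Crystal: 19 * 32 = 608
  Cloth: 8 * 52 = 416
Total = 360 + 989 + 300 + 608 + 416 = 2673

2673 gold


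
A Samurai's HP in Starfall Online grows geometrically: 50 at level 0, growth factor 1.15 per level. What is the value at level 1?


value = base * growth^level
= 50 * 1.15^1
= 50 * 1.15
= 57.50

57.50 HP


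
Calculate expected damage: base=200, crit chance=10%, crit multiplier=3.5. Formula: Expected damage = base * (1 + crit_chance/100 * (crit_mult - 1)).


E[dmg] = base * (1 + crit_chance * (crit_mult - 1))
cc as decimal = 10/100 = 0.1
cm - 1 = 3.5 - 1 = 2.5
Bonus factor = 0.1 * 2.5 = 0.25
Total multiplier = 1 + 0.25 = 1.25
Expected damage = 200 * 1.25 = 250.00

250.00 damage


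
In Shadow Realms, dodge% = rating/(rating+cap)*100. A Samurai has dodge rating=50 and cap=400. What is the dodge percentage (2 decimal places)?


dodge% = 50 / (50 + 400) * 100
= 50 / 450 * 100
= 0.111111 * 100
= 11.11%

11.11%


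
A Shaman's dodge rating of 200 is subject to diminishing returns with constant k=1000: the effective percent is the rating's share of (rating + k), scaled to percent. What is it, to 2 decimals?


effective% = rating / (rating + k) * 100
= 200 / (200 + 1000) * 100
= 200 / 1200 * 100
= 0.166667 * 100
= 16.67%

16.67%


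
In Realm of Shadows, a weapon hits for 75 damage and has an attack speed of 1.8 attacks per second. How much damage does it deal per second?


DPS = damage * attack_speed
= 75 * 1.8
= 135.0

135.0 DPS


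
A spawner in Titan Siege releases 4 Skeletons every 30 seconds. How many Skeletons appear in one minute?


Spawns per minute = count * (60 / interval)
= 4 * (60 / 30)
= 4 * 2.0
= 8.0

8.0 per minute


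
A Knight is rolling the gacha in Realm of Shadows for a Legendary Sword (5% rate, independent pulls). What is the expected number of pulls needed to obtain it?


Expected pulls for a geometric distribution = 1/p = 100 / rate%
= 100 / 5
= 20.0

20.0 pulls


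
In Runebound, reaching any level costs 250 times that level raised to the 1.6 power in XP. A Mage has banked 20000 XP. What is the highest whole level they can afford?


XP = 250 * level^1.6, so level = (XP / 250)^(1/1.6)
= (20000 / 250)^(1/1.6)
= 80.0^0.625
= 15.4679
Floor: level = 15

level 15


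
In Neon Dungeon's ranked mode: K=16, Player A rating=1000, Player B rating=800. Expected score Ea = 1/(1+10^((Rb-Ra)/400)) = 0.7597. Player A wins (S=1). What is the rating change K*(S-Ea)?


Elo update: delta = K * (S - Ea), where S = 1 (wins)
S - Ea = 1 - 0.7597 = 0.2403
Rating change = 16 * 0.2403
= 3.84

3.84 rating points


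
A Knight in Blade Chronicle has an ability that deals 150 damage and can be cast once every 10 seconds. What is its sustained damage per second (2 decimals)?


DPS = damage / cooldown
= 150 / 10
= 15.00

15.00 DPS


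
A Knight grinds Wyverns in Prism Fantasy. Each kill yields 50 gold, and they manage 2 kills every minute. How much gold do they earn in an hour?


Gold per minute = 50 * 2 = 100
Gold per hour = 100 * 60 = 6000

6000 gold/hour


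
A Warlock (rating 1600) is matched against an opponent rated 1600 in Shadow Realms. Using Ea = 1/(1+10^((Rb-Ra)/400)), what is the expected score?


Elo expected score: Ea = 1/(1 + 10^((Rb-Ra)/400))
Rb - Ra = 1600 - 1600 = 0
(Rb-Ra)/400 = 0/400 = 0.0
10^0.0 = 1.0
Ea = 1/(1 + 1.0) = 1/2.0 = 0.5000

0.5000


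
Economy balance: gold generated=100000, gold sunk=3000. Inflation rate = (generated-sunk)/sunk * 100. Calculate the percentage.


Net gold = 100000 - 3000 = 97000
Inflation rate = net / sunk * 100 = 97000 / 3000 * 100
= 32.333333 * 100
= 3233.33%

3233.33%


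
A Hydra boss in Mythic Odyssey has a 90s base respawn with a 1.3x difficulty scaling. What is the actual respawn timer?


Respawn time = base * multiplier
= 90 * 1.3
= 117.0 seconds

117.0 seconds


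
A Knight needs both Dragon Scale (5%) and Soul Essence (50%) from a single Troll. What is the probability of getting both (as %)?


For independent events, P(both) = P(A) * P(B)
= 5% * 50%
= 250 / 100 %
= 2.5%

2.5%


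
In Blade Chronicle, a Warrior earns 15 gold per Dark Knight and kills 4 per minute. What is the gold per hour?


Gold per minute = 15 * 4 = 60
Gold per hour = 60 * 60 = 3600

3600 gold/hour


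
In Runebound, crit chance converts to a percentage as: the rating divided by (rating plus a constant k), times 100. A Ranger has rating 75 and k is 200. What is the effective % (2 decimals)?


effective% = rating / (rating + k) * 100
= 75 / (75 + 200) * 100
= 75 / 275 * 100
= 0.272727 * 100
= 27.27%

27.27%


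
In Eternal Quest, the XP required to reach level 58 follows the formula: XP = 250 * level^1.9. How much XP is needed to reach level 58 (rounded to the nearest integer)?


XP = 250 * level^1.9
Substitute level = 58:
XP = 250 * 58^1.9
= 250 * 2241.3681
= 560342

560342 XP


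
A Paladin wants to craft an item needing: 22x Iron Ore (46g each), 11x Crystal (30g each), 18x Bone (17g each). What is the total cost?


Cost breakdown:
  Iron Ore: 22 * 46 = 1012
  Crystal: 11 * 30 = 330
  Bone: 18 * 17 = 306
Total = 1012 + 330 + 306 = 1648

1648 gold


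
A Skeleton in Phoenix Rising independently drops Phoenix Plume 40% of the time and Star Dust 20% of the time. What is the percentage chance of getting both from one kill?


For independent events, P(both) = P(A) * P(B)
= 40% * 20%
= 800 / 100 %
= 8.0%

8.0%


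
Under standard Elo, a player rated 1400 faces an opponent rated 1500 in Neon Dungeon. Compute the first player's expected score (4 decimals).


Elo expected score: Ea = 1/(1 + 10^((Rb-Ra)/400))
Rb - Ra = 1500 - 1400 = 100
(Rb-Ra)/400 = 100/400 = 0.25
10^0.25 = 1.778279
Ea = 1/(1 + 1.778279) = 1/2.778279 = 0.3599

0.3599


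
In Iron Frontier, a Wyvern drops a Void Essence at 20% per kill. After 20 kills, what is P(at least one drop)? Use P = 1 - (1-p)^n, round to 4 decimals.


P(at least one) = 1 - P(none) = 1 - (1-p)^n
p = 20/100 = 0.2
1 - p = 0.8
(1 - p)^20 = 0.8^20 = 0.011529
P(at least one) = 1 - 0.011529 = 0.9885

0.9885


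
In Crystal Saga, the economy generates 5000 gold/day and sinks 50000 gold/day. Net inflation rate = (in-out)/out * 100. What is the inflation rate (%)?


Net gold = 5000 - 50000 = -45000
Inflation rate = net / sunk * 100 = -45000 / 50000 * 100
= -0.9 * 100
= -90.00%

-90.00%


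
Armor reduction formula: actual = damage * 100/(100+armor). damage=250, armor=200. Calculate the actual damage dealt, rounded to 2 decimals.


actual = 250 * 100 / (100 + 200)
= 250 * 100 / 300
= 25000 / 300
= 83.33

83.33 damage


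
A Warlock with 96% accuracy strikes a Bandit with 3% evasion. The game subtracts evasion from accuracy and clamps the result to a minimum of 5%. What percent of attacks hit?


accuracy - evasion = 96 - 3 = 93
Apply floor: max(93, 5) = 93
Hit chance = 93%

93%


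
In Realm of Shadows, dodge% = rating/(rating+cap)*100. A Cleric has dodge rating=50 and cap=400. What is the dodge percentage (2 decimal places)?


dodge% = 50 / (50 + 400) * 100
= 50 / 450 * 100
= 0.111111 * 100
= 11.11%

11.11%


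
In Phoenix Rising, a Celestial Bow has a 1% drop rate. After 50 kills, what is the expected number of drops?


Expected drops = kills * (drop_rate / 100)
= 50 * (1 / 100)
= 50 * 0.01
= 0.5

0.5 drops


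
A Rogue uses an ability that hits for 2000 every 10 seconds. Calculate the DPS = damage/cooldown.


DPS = damage / cooldown
= 2000 / 10
= 200.00

200.00 DPS


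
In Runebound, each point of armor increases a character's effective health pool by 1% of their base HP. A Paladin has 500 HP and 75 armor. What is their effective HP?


EHP = 500 * (1 + 75/100)
= 500 * (1 + 0.75)
= 500 * 1.75
= 875.0

875.0 EHP


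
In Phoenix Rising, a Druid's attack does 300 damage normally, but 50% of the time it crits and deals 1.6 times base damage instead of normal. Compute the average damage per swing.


E[dmg] = base * (1 + crit_chance * (crit_mult - 1))
cc as decimal = 50/100 = 0.5
cm - 1 = 1.6 - 1 = 0.6
Bonus factor = 0.5 * 0.6 = 0.3
Total multiplier = 1 + 0.3 = 1.3
Expected damage = 300 * 1.3 = 390.00

390.00 damage


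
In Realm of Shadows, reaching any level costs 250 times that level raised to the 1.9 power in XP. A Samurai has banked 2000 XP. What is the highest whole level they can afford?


XP = 250 * level^1.9, so level = (XP / 250)^(1/1.9)
= (2000 / 250)^(1/1.9)
= 8.0^0.5263
= 2.9875
Floor: level = 2

level 2


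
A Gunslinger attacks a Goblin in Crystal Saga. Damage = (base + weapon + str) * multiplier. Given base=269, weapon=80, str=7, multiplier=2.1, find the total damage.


Sum base + weapon + str = 269 + 80 + 7 = 356
Multiply by 2.1:
356 * 2.1 = 747.6

747.6 damage


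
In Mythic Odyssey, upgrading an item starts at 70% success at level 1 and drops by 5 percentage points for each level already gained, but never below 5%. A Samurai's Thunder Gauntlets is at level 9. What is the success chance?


raw_rate = 70 - 5 * (9 - 1)
= 70 - 5 * 8
= 70 - 40
= 30
Apply floor: max(30, 5) = 30%

30%


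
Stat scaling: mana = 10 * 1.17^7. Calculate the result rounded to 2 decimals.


value = base * growth^level
= 10 * 1.17^7
= 10 * 3.001242
= 30.01

30.01 mana


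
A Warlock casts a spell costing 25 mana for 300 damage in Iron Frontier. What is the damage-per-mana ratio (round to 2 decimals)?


Efficiency = damage / mana
= 300 / 25
= 12.00

12.00 dmg/mana


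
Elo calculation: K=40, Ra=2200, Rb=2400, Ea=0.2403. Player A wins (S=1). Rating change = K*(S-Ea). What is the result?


Elo update: delta = K * (S - Ea), where S = 1 (wins)
S - Ea = 1 - 0.2403 = 0.7597
Rating change = 40 * 0.7597
= 30.39

30.39 rating points


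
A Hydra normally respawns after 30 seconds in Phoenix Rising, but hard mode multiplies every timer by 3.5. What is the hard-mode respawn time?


Respawn time = base * multiplier
= 30 * 3.5
= 105.0 seconds

105.0 seconds


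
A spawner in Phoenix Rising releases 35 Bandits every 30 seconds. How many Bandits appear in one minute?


Spawns per minute = count * (60 / interval)
= 35 * (60 / 30)
= 35 * 2.0
= 70.0

70.0 per minute


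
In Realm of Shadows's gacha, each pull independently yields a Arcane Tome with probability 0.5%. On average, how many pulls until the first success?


Expected pulls for a geometric distribution = 1/p = 100 / rate%
= 100 / 0.5
= 200.0

200.0 pulls


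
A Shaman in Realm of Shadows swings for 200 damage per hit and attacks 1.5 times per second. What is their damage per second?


DPS = damage * attack_speed
= 200 * 1.5
= 300.0

300.0 DPS


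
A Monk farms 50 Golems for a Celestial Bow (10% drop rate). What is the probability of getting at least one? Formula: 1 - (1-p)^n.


P(at least one) = 1 - P(none) = 1 - (1-p)^n
p = 10/100 = 0.1
1 - p = 0.9
(1 - p)^50 = 0.9^50 = 0.005154
P(at least one) = 1 - 0.005154 = 0.9948

0.9948


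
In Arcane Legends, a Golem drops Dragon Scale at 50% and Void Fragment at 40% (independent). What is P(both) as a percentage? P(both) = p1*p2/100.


For independent events, P(both) = P(A) * P(B)
= 50% * 40%
= 2000 / 100 %
= 20.0%

20.0%


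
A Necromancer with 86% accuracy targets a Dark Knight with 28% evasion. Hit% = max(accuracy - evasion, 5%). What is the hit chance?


accuracy - evasion = 86 - 28 = 58
Apply floor: max(58, 5) = 58
Hit chance = 58%

58%


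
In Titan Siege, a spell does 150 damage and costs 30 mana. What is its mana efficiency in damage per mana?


Efficiency = damage / mana
= 150 / 30
= 5.00

5.00 dmg/mana


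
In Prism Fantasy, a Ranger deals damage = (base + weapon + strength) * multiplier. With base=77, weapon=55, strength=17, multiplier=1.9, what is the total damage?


Sum base + weapon + str = 77 + 55 + 17 = 149
Multiply by 1.9:
149 * 1.9 = 283.1

283.1 damage


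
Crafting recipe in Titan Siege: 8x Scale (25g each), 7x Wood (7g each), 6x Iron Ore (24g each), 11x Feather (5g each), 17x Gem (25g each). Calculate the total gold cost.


Cost breakdown:
  Scale: 8 * 25 = 200
  Wood: 7 * 7 = 49
  Iron Ore: 6 * 24 = 144
  Feather: 11 * 5 = 55
  Gem: 17 * 25 = 425
Total = 200 + 49 + 144 + 55 + 425 = 873

873 gold


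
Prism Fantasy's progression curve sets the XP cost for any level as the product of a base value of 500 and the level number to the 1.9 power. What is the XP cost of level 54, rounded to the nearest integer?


XP = 500 * level^1.9
Substitute level = 54:
XP = 500 * 54^1.9
= 500 * 1956.8077
= 978404

978404 XP


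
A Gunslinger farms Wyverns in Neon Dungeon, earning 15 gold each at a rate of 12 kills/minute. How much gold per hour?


Gold per minute = 15 * 12 = 180
Gold per hour = 180 * 60 = 10800

10800 gold/hour


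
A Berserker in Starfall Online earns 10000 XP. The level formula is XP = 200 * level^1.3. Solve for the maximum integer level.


XP = 200 * level^1.3, so level = (XP / 200)^(1/1.3)
= (10000 / 200)^(1/1.3)
= 50.0^0.7692
= 20.2722
Floor: level = 20

level 20


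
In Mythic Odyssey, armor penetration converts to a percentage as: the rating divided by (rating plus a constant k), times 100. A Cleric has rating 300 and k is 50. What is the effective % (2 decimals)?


effective% = rating / (rating + k) * 100
= 300 / (300 + 50) * 100
= 300 / 350 * 100
= 0.857143 * 100
= 85.71%

85.71%


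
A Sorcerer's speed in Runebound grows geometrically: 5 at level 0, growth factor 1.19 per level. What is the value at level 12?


value = base * growth^level
= 5 * 1.19^12
= 5 * 8.064242
= 40.32

40.32 speed


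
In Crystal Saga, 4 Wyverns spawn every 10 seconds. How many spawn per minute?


Spawns per minute = count * (60 / interval)
= 4 * (60 / 10)
= 4 * 6.0
= 24.0

24.0 per minute


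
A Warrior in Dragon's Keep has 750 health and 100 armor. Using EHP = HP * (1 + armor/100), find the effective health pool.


EHP = 750 * (1 + 100/100)
= 750 * (1 + 1.0)
= 750 * 2.0
= 1500.0

1500.0 EHP


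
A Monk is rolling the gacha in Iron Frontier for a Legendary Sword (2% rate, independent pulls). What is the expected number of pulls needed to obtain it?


Expected pulls for a geometric distribution = 1/p = 100 / rate%
= 100 / 2
= 50.0

50.0 pulls


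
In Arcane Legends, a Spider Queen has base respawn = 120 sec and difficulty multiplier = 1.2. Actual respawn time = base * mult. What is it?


Respawn time = base * multiplier
= 120 * 1.2
= 144.0 seconds

144.0 seconds


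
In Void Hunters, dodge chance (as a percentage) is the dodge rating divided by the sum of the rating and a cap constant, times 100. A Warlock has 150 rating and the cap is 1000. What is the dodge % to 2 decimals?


dodge% = 150 / (150 + 1000) * 100
= 150 / 1150 * 100
= 0.130435 * 100
= 13.04%

13.04%


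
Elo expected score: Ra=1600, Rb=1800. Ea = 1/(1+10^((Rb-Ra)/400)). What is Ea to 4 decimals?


Elo expected score: Ea = 1/(1 + 10^((Rb-Ra)/400))
Rb - Ra = 1800 - 1600 = 200
(Rb-Ra)/400 = 200/400 = 0.5
10^0.5 = 3.162278
Ea = 1/(1 + 3.162278) = 1/4.162278 = 0.2403

0.2403


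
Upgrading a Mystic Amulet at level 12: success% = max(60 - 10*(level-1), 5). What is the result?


raw_rate = 60 - 10 * (12 - 1)
= 60 - 10 * 11
= 60 - 110
= -50
Apply floor: max(-50, 5) = 5%

5%


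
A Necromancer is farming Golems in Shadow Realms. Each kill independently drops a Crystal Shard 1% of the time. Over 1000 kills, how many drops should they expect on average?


Expected drops = kills * (drop_rate / 100)
= 1000 * (1 / 100)
= 1000 * 0.01
= 10.0

10.0 drops


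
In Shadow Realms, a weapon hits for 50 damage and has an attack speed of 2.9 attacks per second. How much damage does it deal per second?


DPS = damage * attack_speed
= 50 * 2.9
= 145.0

145.0 DPS


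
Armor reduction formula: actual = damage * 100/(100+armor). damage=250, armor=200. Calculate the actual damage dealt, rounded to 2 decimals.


actual = 250 * 100 / (100 + 200)
= 250 * 100 / 300
= 25000 / 300
= 83.33

83.33 damage


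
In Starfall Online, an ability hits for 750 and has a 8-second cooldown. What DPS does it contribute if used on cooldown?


DPS = damage / cooldown
= 750 / 8
= 93.75

93.75 DPS


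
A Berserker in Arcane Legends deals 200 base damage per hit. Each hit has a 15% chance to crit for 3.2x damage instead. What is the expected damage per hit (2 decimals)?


E[dmg] = base * (1 + crit_chance * (crit_mult - 1))
cc as decimal = 15/100 = 0.15
cm - 1 = 3.2 - 1 = 2.2
Bonus factor = 0.15 * 2.2 = 0.33
Total multiplier = 1 + 0.33 = 1.33
Expected damage = 200 * 1.33 = 266.00

266.00 damage


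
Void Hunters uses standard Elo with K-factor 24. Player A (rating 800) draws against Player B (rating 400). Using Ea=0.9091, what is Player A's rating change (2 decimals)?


Elo update: delta = K * (S - Ea), where S = 0.5 (draws)
S - Ea = 0.5 - 0.9091 = -0.4091
Rating change = 24 * -0.4091
= -9.82

-9.82 rating points


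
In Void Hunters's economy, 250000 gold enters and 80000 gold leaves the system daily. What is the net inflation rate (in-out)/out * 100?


Net gold = 250000 - 80000 = 170000
Inflation rate = net / sunk * 100 = 170000 / 80000 * 100
= 2.125 * 100
= 212.50%

212.50%


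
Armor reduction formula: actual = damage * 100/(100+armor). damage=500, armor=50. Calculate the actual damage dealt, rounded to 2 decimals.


actual = 500 * 100 / (100 + 50)
= 500 * 100 / 150
= 50000 / 150
= 333.33

333.33 damage


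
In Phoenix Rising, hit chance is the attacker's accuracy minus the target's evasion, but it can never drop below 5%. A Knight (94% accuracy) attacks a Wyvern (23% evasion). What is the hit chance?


accuracy - evasion = 94 - 23 = 71
Apply floor: max(71, 5) = 71
Hit chance = 71%

71%


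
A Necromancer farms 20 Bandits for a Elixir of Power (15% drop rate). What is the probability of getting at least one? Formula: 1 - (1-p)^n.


P(at least one) = 1 - P(none) = 1 - (1-p)^n
p = 15/100 = 0.15
1 - p = 0.85
(1 - p)^20 = 0.85^20 = 0.038760
P(at least one) = 1 - 0.038760 = 0.9612

0.9612


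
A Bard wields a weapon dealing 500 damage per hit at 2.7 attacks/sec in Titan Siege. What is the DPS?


DPS = damage * attack_speed
= 500 * 2.7
= 1350.0

1350.0 DPS


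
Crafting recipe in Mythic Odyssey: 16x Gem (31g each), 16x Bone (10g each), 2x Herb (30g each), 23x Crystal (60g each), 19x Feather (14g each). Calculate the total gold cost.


Cost breakdown:
  Gem: 16 * 31 = 496
  Bone: 16 * 10 = 160
  Herb: 2 * 30 = 60
  Crystal: 23 * 60 = 1380
  Feather: 19 * 14 = 266
Total = 496 + 160 + 60 + 1380 + 266 = 2362

2362 gold


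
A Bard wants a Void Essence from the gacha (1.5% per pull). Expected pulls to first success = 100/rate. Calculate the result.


Expected pulls for a geometric distribution = 1/p = 100 / rate%
= 100 / 1.5
= 66.67

66.67 pulls


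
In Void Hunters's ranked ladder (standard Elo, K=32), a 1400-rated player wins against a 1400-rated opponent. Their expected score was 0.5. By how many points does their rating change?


Elo update: delta = K * (S - Ea), where S = 1 (wins)
S - Ea = 1 - 0.5 = 0.5
Rating change = 32 * 0.5
= 16.00

16.00 rating points


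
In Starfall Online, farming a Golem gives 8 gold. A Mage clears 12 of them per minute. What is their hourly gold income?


Gold per minute = 8 * 12 = 96
Gold per hour = 96 * 60 = 5760

5760 gold/hour


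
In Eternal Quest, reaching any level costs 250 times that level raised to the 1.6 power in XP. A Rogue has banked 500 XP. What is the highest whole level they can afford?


XP = 250 * level^1.6, so level = (XP / 250)^(1/1.6)
= (500 / 250)^(1/1.6)
= 2.0^0.625
= 1.5422
Floor: level = 1

level 1


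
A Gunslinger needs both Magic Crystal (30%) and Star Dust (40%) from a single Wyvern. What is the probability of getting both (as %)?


For independent events, P(both) = P(A) * P(B)
= 30% * 40%
= 1200 / 100 %
= 12.0%

12.0%


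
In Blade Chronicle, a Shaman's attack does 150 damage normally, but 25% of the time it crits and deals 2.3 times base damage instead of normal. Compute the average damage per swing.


E[dmg] = base * (1 + crit_chance * (crit_mult - 1))
cc as decimal = 25/100 = 0.25
cm - 1 = 2.3 - 1 = 1.3
Bonus factor = 0.25 * 1.3 = 0.325
Total multiplier = 1 + 0.325 = 1.325
Expected damage = 150 * 1.325 = 198.75

198.75 damage


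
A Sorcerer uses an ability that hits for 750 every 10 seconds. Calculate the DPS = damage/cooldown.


DPS = damage / cooldown
= 750 / 10
= 75.00

75.00 DPS


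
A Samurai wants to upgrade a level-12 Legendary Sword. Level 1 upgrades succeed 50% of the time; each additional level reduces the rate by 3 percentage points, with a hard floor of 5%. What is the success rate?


raw_rate = 50 - 3 * (12 - 1)
= 50 - 3 * 11
= 50 - 33
= 17
Apply floor: max(17, 5) = 17%

17%


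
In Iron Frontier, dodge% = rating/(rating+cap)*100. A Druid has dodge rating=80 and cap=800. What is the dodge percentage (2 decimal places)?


dodge% = 80 / (80 + 800) * 100
= 80 / 880 * 100
= 0.090909 * 100
= 9.09%

9.09%


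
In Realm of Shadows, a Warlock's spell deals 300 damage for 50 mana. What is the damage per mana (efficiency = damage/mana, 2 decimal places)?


Efficiency = damage / mana
= 300 / 50
= 6.00

6.00 dmg/mana


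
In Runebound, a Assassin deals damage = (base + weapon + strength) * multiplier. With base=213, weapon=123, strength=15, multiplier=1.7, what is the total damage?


Sum base + weapon + str = 213 + 123 + 15 = 351
Multiply by 1.7:
351 * 1.7 = 596.7

596.7 damage


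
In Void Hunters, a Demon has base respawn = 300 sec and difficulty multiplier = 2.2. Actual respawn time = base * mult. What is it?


Respawn time = base * multiplier
= 300 * 2.2
= 660.0 seconds

660.0 seconds


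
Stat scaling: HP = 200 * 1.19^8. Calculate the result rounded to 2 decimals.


value = base * growth^level
= 200 * 1.19^8
= 200 * 4.021385
= 804.28

804.28 HP


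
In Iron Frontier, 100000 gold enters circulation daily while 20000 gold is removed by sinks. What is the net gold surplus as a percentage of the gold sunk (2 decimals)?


Net gold = 100000 - 20000 = 80000
Inflation rate = net / sunk * 100 = 80000 / 20000 * 100
= 4.0 * 100
= 400.00%

400.00%


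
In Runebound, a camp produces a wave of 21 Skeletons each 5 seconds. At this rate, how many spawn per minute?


Spawns per minute = count * (60 / interval)
= 21 * (60 / 5)
= 21 * 12.0
= 252.0

252.0 per minute


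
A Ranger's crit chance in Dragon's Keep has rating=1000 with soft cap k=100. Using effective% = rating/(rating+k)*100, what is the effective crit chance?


effective% = rating / (rating + k) * 100
= 1000 / (1000 + 100) * 100
= 1000 / 1100 * 100
= 0.909091 * 100
= 90.91%

90.91%


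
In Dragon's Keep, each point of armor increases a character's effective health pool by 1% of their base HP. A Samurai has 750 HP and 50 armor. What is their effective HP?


EHP = 750 * (1 + 50/100)
= 750 * (1 + 0.5)
= 750 * 1.5
= 1125.0

1125.0 EHP


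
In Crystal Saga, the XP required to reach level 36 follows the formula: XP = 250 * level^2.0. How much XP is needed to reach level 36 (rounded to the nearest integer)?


XP = 250 * level^2.0
Substitute level = 36:
XP = 250 * 36^2.0
= 250 * 1296.0
= 324000

324000 XP


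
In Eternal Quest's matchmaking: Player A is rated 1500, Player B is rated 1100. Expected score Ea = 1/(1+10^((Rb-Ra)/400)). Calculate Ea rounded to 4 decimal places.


Elo expected score: Ea = 1/(1 + 10^((Rb-Ra)/400))
Rb - Ra = 1100 - 1500 = -400
(Rb-Ra)/400 = -400/400 = -1.0
10^-1.0 = 0.1
Ea = 1/(1 + 0.1) = 1/1.1 = 0.9091

0.9091


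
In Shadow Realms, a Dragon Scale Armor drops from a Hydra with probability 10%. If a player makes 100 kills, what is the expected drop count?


Expected drops = kills * (drop_rate / 100)
= 100 * (10 / 100)
= 100 * 0.1
= 10.0

10.0 drops


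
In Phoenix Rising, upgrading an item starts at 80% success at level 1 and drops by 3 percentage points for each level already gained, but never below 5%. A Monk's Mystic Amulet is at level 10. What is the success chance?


raw_rate = 80 - 3 * (10 - 1)
= 80 - 3 * 9
= 80 - 27
= 53
Apply floor: max(53, 5) = 53%

53%


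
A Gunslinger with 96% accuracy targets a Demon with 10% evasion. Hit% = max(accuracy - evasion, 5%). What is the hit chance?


accuracy - evasion = 96 - 10 = 86
Apply floor: max(86, 5) = 86
Hit chance = 86%

86%


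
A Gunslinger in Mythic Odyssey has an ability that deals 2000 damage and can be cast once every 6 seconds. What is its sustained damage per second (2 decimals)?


DPS = damage / cooldown
= 2000 / 6
= 333.33

333.33 DPS


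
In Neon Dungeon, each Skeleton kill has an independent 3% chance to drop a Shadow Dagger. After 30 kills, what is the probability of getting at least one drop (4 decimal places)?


P(at least one) = 1 - P(none) = 1 - (1-p)^n
p = 3/100 = 0.03
1 - p = 0.97
(1 - p)^30 = 0.97^30 = 0.401007
P(at least one) = 1 - 0.401007 = 0.5990

0.5990


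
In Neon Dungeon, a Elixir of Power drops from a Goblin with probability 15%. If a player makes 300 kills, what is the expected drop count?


Expected drops = kills * (drop_rate / 100)
= 300 * (15 / 100)
= 300 * 0.15
= 45.0

45.0 drops


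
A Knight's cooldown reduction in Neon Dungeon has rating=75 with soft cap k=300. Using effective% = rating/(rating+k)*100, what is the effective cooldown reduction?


effective% = rating / (rating + k) * 100
= 75 / (75 + 300) * 100
= 75 / 375 * 100
= 0.2 * 100
= 20.00%

20.00%


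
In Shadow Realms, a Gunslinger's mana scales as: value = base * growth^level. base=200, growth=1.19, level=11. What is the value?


value = base * growth^level
= 200 * 1.19^11
= 200 * 6.776674
= 1355.33

1355.33 mana


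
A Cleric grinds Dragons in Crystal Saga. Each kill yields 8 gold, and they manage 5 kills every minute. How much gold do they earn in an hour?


Gold per minute = 8 * 5 = 40
Gold per hour = 40 * 60 = 2400

2400 gold/hour


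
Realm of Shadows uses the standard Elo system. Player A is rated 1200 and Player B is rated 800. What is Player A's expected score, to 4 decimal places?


Elo expected score: Ea = 1/(1 + 10^((Rb-Ra)/400))
Rb - Ra = 800 - 1200 = -400
(Rb-Ra)/400 = -400/400 = -1.0
10^-1.0 = 0.1
Ea = 1/(1 + 0.1) = 1/1.1 = 0.9091

0.9091


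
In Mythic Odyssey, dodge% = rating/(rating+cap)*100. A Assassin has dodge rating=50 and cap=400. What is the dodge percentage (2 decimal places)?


dodge% = 50 / (50 + 400) * 100
= 50 / 450 * 100
= 0.111111 * 100
= 11.11%

11.11%


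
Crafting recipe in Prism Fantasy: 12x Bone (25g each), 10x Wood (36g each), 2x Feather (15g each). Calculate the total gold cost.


Cost breakdown:
  Bone: 12 * 25 = 300
  Wood: 10 * 36 = 360
  Feather: 2 * 15 = 30
Total = 300 + 360 + 30 = 690

690 gold


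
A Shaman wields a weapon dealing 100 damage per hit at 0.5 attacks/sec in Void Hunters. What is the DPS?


DPS = damage * attack_speed
= 100 * 0.5
= 50.0

50.0 DPS


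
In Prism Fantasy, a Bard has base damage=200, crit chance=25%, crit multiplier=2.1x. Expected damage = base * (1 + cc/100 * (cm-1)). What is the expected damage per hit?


E[dmg] = base * (1 + crit_chance * (crit_mult - 1))
cc as decimal = 25/100 = 0.25
cm - 1 = 2.1 - 1 = 1.1
Bonus factor = 0.25 * 1.1 = 0.275
Total multiplier = 1 + 0.275 = 1.275
Expected damage = 200 * 1.275 = 255.00

255.00 damage


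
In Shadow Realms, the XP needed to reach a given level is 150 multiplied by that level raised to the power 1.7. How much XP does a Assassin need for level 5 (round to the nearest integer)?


XP = 150 * level^1.7
Substitute level = 5:
XP = 150 * 5^1.7
= 150 * 15.4258
= 2314

2314 XP


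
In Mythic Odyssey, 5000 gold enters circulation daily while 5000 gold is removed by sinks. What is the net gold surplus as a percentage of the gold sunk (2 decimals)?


Net gold = 5000 - 5000 = 0
Inflation rate = net / sunk * 100 = 0 / 5000 * 100
= 0.0 * 100
= 0.00%

0.00%


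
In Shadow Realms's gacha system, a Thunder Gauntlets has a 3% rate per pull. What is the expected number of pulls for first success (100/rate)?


Expected pulls for a geometric distribution = 1/p = 100 / rate%
= 100 / 3
= 33.33

33.33 pulls


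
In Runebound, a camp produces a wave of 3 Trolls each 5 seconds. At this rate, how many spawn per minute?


Spawns per minute = count * (60 / interval)
= 3 * (60 / 5)
= 3 * 12.0
= 36.0

36.0 per minute


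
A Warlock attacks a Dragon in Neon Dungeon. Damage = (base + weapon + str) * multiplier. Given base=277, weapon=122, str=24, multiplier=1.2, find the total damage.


Sum base + weapon + str = 277 + 122 + 24 = 423
Multiply by 1.2:
423 * 1.2 = 507.6

507.6 damage


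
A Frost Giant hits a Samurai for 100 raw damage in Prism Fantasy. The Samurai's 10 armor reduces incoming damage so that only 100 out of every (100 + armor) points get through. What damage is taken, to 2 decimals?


actual = 100 * 100 / (100 + 10)
= 100 * 100 / 110
= 10000 / 110
= 90.91

90.91 damage


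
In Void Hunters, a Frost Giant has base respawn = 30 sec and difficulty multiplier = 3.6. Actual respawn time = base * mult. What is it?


Respawn time = base * multiplier
= 30 * 3.6
= 108.0 seconds

108.0 seconds


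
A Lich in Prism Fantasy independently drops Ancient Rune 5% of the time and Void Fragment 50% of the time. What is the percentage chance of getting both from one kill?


For independent events, P(both) = P(A) * P(B)
= 5% * 50%
= 250 / 100 %
= 2.5%

2.5%


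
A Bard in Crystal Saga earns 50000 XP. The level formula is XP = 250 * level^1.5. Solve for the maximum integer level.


XP = 250 * level^1.5, so level = (XP / 250)^(1/1.5)
= (50000 / 250)^(1/1.5)
= 200.0^0.6667
= 34.1995
Floor: level = 34

level 34


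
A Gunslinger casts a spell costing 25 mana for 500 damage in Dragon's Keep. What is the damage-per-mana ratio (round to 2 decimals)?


Efficiency = damage / mana
= 500 / 25
= 20.00

20.00 dmg/mana


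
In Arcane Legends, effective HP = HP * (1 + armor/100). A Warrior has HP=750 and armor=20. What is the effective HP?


EHP = 750 * (1 + 20/100)
= 750 * (1 + 0.2)
= 750 * 1.2
= 900.0

900.0 EHP


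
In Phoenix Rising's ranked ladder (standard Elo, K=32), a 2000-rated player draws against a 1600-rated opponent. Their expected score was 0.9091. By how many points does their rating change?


Elo update: delta = K * (S - Ea), where S = 0.5 (draws)
S - Ea = 0.5 - 0.9091 = -0.4091
Rating change = 32 * -0.4091
= -13.09

-13.09 rating points


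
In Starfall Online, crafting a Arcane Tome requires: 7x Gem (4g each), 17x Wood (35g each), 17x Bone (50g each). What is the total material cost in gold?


Cost breakdown:
  Gem: 7 * 4 = 28
  Wood: 17 * 35 = 595
  Bone: 17 * 50 = 850
Total = 28 + 595 + 850 = 1473

1473 gold


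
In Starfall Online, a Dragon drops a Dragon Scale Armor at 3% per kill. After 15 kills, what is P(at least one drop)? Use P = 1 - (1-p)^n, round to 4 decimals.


P(at least one) = 1 - P(none) = 1 - (1-p)^n
p = 3/100 = 0.03
1 - p = 0.97
(1 - p)^15 = 0.97^15 = 0.633251
P(at least one) = 1 - 0.633251 = 0.3667

0.3667


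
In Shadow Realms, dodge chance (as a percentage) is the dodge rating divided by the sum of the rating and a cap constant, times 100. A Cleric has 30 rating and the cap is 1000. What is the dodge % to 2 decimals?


dodge% = 30 / (30 + 1000) * 100
= 30 / 1030 * 100
= 0.029126 * 100
= 2.91%

2.91%


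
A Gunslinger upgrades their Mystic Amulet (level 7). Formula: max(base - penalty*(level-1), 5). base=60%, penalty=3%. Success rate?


raw_rate = 60 - 3 * (7 - 1)
= 60 - 3 * 6
= 60 - 18
= 42
Apply floor: max(42, 5) = 42%

42%


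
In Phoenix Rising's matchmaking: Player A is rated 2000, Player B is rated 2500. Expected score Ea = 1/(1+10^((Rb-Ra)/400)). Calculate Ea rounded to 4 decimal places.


Elo expected score: Ea = 1/(1 + 10^((Rb-Ra)/400))
Rb - Ra = 2500 - 2000 = 500
(Rb-Ra)/400 = 500/400 = 1.25
10^1.25 = 17.782794
Ea = 1/(1 + 17.782794) = 1/18.782794 = 0.0532

0.0532


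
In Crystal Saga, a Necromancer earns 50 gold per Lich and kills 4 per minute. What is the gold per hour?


Gold per minute = 50 * 4 = 200
Gold per hour = 200 * 60 = 12000

12000 gold/hour


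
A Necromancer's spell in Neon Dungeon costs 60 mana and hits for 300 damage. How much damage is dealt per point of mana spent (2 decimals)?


Efficiency = damage / mana
= 300 / 60
= 5.00

5.00 dmg/mana


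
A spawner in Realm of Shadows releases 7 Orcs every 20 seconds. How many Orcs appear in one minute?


Spawns per minute = count * (60 / interval)
= 7 * (60 / 20)
= 7 * 3.0
= 21.0

21.0 per minute


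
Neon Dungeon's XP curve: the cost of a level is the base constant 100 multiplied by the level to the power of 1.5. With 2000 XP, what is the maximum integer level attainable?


XP = 100 * level^1.5, so level = (XP / 100)^(1/1.5)
= (2000 / 100)^(1/1.5)
= 20.0^0.6667
= 7.3681
Floor: level = 7

level 7


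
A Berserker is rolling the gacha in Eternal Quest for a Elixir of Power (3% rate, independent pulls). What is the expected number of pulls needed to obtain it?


Expected pulls for a geometric distribution = 1/p = 100 / rate%
= 100 / 3
= 33.33

33.33 pulls


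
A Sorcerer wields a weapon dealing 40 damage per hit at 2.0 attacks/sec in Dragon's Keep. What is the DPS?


DPS = damage * attack_speed
= 40 * 2.0
= 80.0

80.0 DPS


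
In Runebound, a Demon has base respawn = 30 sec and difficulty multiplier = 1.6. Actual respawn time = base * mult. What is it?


Respawn time = base * multiplier
= 30 * 1.6
= 48.0 seconds

48.0 seconds
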